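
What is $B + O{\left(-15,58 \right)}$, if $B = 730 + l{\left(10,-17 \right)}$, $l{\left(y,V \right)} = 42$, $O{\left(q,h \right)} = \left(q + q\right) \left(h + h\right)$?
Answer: $-2708$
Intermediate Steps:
$O{\left(q,h \right)} = 4 h q$ ($O{\left(q,h \right)} = 2 q 2 h = 4 h q$)
$B = 772$ ($B = 730 + 42 = 772$)
$B + O{\left(-15,58 \right)} = 772 + 4 \cdot 58 \left(-15\right) = 772 - 3480 = -2708$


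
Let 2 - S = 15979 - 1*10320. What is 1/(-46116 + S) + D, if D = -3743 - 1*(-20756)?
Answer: 880814048/51773 ≈ 17013.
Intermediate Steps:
S = -5657 (S = 2 - (15979 - 1*10320) = 2 - (15979 - 10320) = 2 - 1*5659 = 2 - 5659 = -5657)
D = 17013 (D = -3743 + 20756 = 17013)
1/(-46116 + S) + D = 1/(-46116 - 5657) + 17013 = 1/(-51773) + 17013 = -1/51773 + 17013 = 880814048/51773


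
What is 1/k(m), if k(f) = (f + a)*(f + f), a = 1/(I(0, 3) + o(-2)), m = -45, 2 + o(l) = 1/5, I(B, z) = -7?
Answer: 22/89325 ≈ 0.00024629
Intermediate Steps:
o(l) = -9/5 (o(l) = -2 + 1/5 = -2 + ⅕ = -9/5)
a = -5/44 (a = 1/(-7 - 9/5) = 1/(-44/5) = -5/44 ≈ -0.11364)
k(f) = 2*f*(-5/44 + f) (k(f) = (f - 5/44)*(f + f) = (-5/44 + f)*(2*f) = 2*f*(-5/44 + f))
1/k(m) = 1/((1/22)*(-45)*(-5 + 44*(-45))) = 1/((1/22)*(-45)*(-5 - 1980)) = 1/((1/22)*(-45)*(-1985)) = 1/(89325/22) = 22/89325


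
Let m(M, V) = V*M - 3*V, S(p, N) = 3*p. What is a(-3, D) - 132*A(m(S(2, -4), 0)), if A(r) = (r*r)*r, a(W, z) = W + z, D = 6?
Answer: 3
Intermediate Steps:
m(M, V) = -3*V + M*V (m(M, V) = M*V - 3*V = -3*V + M*V)
A(r) = r**3 (A(r) = r**2*r = r**3)
a(-3, D) - 132*A(m(S(2, -4), 0)) = (-3 + 6) - 132*(0*(-3 + 3*2))**3 = 3 - 132*(0*(-3 + 6))**3 = 3 - 132*(0*3)**3 = 3 - 132*0**3 = 3 - 132*0 = 3 + 0 = 3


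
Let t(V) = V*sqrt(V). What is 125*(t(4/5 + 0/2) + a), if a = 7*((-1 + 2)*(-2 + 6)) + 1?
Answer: 3625 + 40*sqrt(5) ≈ 3714.4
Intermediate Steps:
t(V) = V**(3/2)
a = 29 (a = 7*(1*4) + 1 = 7*4 + 1 = 28 + 1 = 29)
125*(t(4/5 + 0/2) + a) = 125*((4/5 + 0/2)**(3/2) + 29) = 125*((4*(1/5) + 0*(1/2))**(3/2) + 29) = 125*((4/5 + 0)**(3/2) + 29) = 125*((4/5)**(3/2) + 29) = 125*(8*sqrt(5)/25 + 29) = 125*(29 + 8*sqrt(5)/25) = 3625 + 40*sqrt(5)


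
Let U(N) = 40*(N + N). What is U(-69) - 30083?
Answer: -35603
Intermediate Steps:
U(N) = 80*N (U(N) = 40*(2*N) = 80*N)
U(-69) - 30083 = 80*(-69) - 30083 = -5520 - 30083 = -35603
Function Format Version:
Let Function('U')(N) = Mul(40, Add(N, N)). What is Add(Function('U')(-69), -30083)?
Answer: -35603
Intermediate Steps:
Function('U')(N) = Mul(80, N) (Function('U')(N) = Mul(40, Mul(2, N)) = Mul(80, N))
Add(Function('U')(-69), -30083) = Add(Mul(80, -69), -30083) = Add(-5520, -30083) = -35603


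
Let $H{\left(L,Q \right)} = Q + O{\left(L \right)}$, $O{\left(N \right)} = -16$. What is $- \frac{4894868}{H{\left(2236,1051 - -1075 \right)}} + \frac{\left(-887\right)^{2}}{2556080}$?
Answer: $- \frac{250200282297}{107866576} \approx -2319.5$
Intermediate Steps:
$H{\left(L,Q \right)} = -16 + Q$ ($H{\left(L,Q \right)} = Q - 16 = -16 + Q$)
$- \frac{4894868}{H{\left(2236,1051 - -1075 \right)}} + \frac{\left(-887\right)^{2}}{2556080} = - \frac{4894868}{-16 + \left(1051 - -1075\right)} + \frac{\left(-887\right)^{2}}{2556080} = - \frac{4894868}{-16 + \left(1051 + 1075\right)} + 786769 \cdot \frac{1}{2556080} = - \frac{4894868}{-16 + 2126} + \frac{786769}{2556080} = - \frac{4894868}{2110} + \frac{786769}{2556080} = \left(-4894868\right) \frac{1}{2110} + \frac{786769}{2556080} = - \frac{2447434}{1055} + \frac{786769}{2556080} = - \frac{250200282297}{107866576}$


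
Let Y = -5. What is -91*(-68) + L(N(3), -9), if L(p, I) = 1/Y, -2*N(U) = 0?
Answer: 30939/5 ≈ 6187.8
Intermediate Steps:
N(U) = 0 (N(U) = -1/2*0 = 0)
L(p, I) = -1/5 (L(p, I) = 1/(-5) = -1/5)
-91*(-68) + L(N(3), -9) = -91*(-68) - 1/5 = 6188 - 1/5 = 30939/5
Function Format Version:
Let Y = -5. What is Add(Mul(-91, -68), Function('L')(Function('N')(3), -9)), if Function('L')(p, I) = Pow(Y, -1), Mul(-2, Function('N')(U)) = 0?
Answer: Rational(30939, 5) ≈ 6187.8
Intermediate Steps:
Function('N')(U) = 0 (Function('N')(U) = Mul(Rational(-1, 2), 0) = 0)
Function('L')(p, I) = Rational(-1, 5) (Function('L')(p, I) = Pow(-5, -1) = Rational(-1, 5))
Add(Mul(-91, -68), Function('L')(Function('N')(3), -9)) = Add(Mul(-91, -68), Rational(-1, 5)) = Add(6188, Rational(-1, 5)) = Rational(30939, 5)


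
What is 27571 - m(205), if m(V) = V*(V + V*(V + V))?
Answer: -17244704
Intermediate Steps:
m(V) = V*(V + 2*V²) (m(V) = V*(V + V*(2*V)) = V*(V + 2*V²))
27571 - m(205) = 27571 - 205²*(1 + 2*205) = 27571 - 42025*(1 + 410) = 27571 - 42025*411 = 27571 - 1*17272275 = 27571 - 17272275 = -17244704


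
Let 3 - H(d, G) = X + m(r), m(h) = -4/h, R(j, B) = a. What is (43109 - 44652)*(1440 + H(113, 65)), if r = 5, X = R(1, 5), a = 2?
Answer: -11123487/5 ≈ -2.2247e+6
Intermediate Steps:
R(j, B) = 2
X = 2
H(d, G) = 9/5 (H(d, G) = 3 - (2 - 4/5) = 3 - 1*6/5 = 3 - 6/5 = 9/5)
(43109 - 44652)*(1440 + H(113, 65)) = (43109 - 44652)*(1440 + 9/5) = -1543*7209/5 = -11123487/5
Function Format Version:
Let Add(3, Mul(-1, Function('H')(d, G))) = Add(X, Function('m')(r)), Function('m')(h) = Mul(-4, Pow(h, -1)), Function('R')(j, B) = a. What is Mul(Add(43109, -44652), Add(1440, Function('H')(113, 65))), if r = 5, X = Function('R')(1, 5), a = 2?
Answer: Rational(-11123487, 5) ≈ -2.2247e+6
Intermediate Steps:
Function('R')(j, B) = 2
X = 2
Function('H')(d, G) = Rational(9, 5) (Function('H')(d, G) = Add(3, Mul(-1, Add(2, Mul(-4, Pow(5, -1))))) = Add(3, Mul(-1, Add(2, Mul(-4, Rational(1, 5))))) = Add(3, Mul(-1, Add(2, Rational(-4, 5)))) = Add(3, Mul(-1, Rational(6, 5))) = Add(3, Rational(-6, 5)) = Rational(9, 5))
Mul(Add(43109, -44652), Add(1440, Function('H')(113, 65))) = Mul(Add(43109, -44652), Add(1440, Rational(9, 5))) = Mul(-1543, Rational(7209, 5)) = Rational(-11123487, 5)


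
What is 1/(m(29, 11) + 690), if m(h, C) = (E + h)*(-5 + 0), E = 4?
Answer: 1/525 ≈ 0.0019048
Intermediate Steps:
m(h, C) = -20 - 5*h (m(h, C) = (4 + h)*(-5 + 0) = (4 + h)*(-5) = -20 - 5*h)
1/(m(29, 11) + 690) = 1/((-20 - 5*29) + 690) = 1/((-20 - 145) + 690) = 1/(-165 + 690) = 1/525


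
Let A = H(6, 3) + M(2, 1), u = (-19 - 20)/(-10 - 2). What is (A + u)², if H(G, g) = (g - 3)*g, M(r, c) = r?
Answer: 441/16 ≈ 27.563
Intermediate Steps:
H(G, g) = g*(-3 + g) (H(G, g) = (-3 + g)*g = g*(-3 + g))
u = 13/4 (u = -39/(-12) = -39*(-1/12) = 13/4 ≈ 3.2500)
A = 2 (A = 3*(-3 + 3) + 2 = 3*0 + 2 = 0 + 2 = 2)
(A + u)² = (2 + 13/4)² = (21/4)² = 441/16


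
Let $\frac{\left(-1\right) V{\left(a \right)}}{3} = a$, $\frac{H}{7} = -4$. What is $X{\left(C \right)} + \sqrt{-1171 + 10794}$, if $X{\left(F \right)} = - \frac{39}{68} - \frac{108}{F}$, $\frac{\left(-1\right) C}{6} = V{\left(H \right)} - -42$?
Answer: $- \frac{205}{476} + \sqrt{9623} \approx 97.666$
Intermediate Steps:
$H = -28$ ($H = 7 \left(-4\right) = -28$)
$V{\left(a \right)} = - 3 a$
$C = -756$ ($C = - 6 \left(\left(-3\right) \left(-28\right) - -42\right) = - 6 \left(84 + 42\right) = \left(-6\right) 126 = -756$)
$X{\left(F \right)} = - \frac{39}{68} - \frac{108}{F}$ ($X{\left(F \right)} = \left(-39\right) \frac{1}{68} - \frac{108}{F} = - \frac{39}{68} - \frac{108}{F}$)
$X{\left(C \right)} + \sqrt{-1171 + 10794} = \left(- \frac{39}{68} - \frac{108}{-756}\right) + \sqrt{-1171 + 10794} = \left(- \frac{39}{68} - - \frac{1}{7}\right) + \sqrt{9623} = \left(- \frac{39}{68} + \frac{1}{7}\right) + \sqrt{9623} = - \frac{205}{476} + \sqrt{9623}$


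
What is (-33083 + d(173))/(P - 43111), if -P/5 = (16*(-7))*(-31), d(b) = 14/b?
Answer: 5723345/10461483 ≈ 0.54709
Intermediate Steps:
P = -17360 (P = -5*16*(-7)*(-31) = -(-560)*(-31) = -5*3472 = -17360)
(-33083 + d(173))/(P - 43111) = (-33083 + 14/173)/(-17360 - 43111) = (-33083 + 14*(1/173))/(-60471) = (-33083 + 14/173)*(-1/60471) = -5723345/173*(-1/60471) = 5723345/10461483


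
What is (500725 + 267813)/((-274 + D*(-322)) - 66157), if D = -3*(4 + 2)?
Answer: -768538/60635 ≈ -12.675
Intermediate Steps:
D = -18 (D = -3*6 = -18)
(500725 + 267813)/((-274 + D*(-322)) - 66157) = (500725 + 267813)/((-274 - 18*(-322)) - 66157) = 768538/((-274 + 5796) - 66157) = 768538/(5522 - 66157) = 768538/(-60635) = 768538*(-1/60635) = -768538/60635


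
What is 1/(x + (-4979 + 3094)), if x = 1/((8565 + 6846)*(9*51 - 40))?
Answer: -6457209/12171838964 ≈ -0.00053050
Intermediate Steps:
x = 1/6457209 (x = 1/(15411*(459 - 40)) = (1/15411)/419 = (1/15411)*(1/419) = 1/6457209 ≈ 1.5487e-7)
1/(x + (-4979 + 3094)) = 1/(1/6457209 + (-4979 + 3094)) = 1/(1/6457209 - 1885) = 1/(-12171838964/6457209) = -6457209/12171838964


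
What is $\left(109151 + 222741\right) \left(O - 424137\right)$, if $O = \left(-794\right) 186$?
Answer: $-189782815332$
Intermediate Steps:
$O = -147684$
$\left(109151 + 222741\right) \left(O - 424137\right) = \left(109151 + 222741\right) \left(-147684 - 424137\right) = 331892 \left(-571821\right) = -189782815332$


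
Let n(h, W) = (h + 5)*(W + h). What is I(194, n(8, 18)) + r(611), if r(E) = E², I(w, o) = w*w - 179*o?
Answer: 350455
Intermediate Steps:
n(h, W) = (5 + h)*(W + h)
I(w, o) = w² - 179*o
I(194, n(8, 18)) + r(611) = (194² - 179*(8² + 5*18 + 5*8 + 18*8)) + 611² = (37636 - 179*(64 + 90 + 40 + 144)) + 373321 = (37636 - 179*338) + 373321 = (37636 - 60502) + 373321 = -22866 + 373321 = 350455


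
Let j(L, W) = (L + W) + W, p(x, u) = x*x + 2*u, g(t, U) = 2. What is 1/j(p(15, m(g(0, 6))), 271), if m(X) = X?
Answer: 1/771 ≈ 0.0012970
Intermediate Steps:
p(x, u) = x² + 2*u
j(L, W) = L + 2*W
1/j(p(15, m(g(0, 6))), 271) = 1/((15² + 2*2) + 2*271) = 1/((225 + 4) + 542) = 1/(229 + 542) = 1/771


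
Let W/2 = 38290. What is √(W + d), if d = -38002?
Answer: √38578 ≈ 196.41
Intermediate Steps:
W = 76580 (W = 2*38290 = 76580)
√(W + d) = √(76580 - 38002) = √38578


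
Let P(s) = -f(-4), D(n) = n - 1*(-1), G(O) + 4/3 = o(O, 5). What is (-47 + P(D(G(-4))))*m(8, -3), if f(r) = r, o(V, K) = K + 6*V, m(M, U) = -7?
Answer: 301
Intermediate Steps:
G(O) = 11/3 + 6*O (G(O) = -4/3 + (5 + 6*O) = 11/3 + 6*O)
D(n) = 1 + n (D(n) = n + 1 = 1 + n)
P(s) = 4 (P(s) = -1*(-4) = 4)
(-47 + P(D(G(-4))))*m(8, -3) = (-47 + 4)*(-7) = -43*(-7) = 301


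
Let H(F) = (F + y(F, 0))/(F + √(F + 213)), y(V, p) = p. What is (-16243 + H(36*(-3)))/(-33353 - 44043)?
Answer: 62580391/298206788 - 9*√105/74551697 ≈ 0.20985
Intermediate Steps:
H(F) = F/(F + √(213 + F)) (H(F) = (F + 0)/(F + √(F + 213)) = F/(F + √(213 + F)))
(-16243 + H(36*(-3)))/(-33353 - 44043) = (-16243 + (36*(-3))/(36*(-3) + √(213 + 36*(-3))))/(-33353 - 44043) = (-16243 - 108/(-108 + √(213 - 108)))/(-77396) = (-16243 - 108/(-108 + √105))*(-1/77396) = 16243/77396 + 27/(19349*(-108 + √105))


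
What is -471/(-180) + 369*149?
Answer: 3299017/60 ≈ 54984.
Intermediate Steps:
-471/(-180) + 369*149 = -471*(-1/180) + 54981 = 157/60 + 54981 = 3299017/60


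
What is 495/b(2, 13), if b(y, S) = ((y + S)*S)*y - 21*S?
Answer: 55/13 ≈ 4.2308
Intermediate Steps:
b(y, S) = -21*S + S*y*(S + y) (b(y, S) = ((S + y)*S)*y - 21*S = (S*(S + y))*y - 21*S = S*y*(S + y) - 21*S = -21*S + S*y*(S + y))
495/b(2, 13) = 495/((13*(-21 + 2**2 + 13*2))) = 495/((13*(-21 + 4 + 26))) = 495/((13*9)) = 495/117 = 495*(1/117) = 55/13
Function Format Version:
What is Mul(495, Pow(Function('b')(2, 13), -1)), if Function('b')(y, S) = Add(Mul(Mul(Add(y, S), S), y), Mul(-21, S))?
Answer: Rational(55, 13) ≈ 4.2308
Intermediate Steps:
Function('b')(y, S) = Add(Mul(-21, S), Mul(S, y, Add(S, y))) (Function('b')(y, S) = Add(Mul(Mul(Add(S, y), S), y), Mul(-21, S)) = Add(Mul(Mul(S, Add(S, y)), y), Mul(-21, S)) = Add(Mul(S, y, Add(S, y)), Mul(-21, S)) = Add(Mul(-21, S), Mul(S, y, Add(S, y))))
Mul(495, Pow(Function('b')(2, 13), -1)) = Mul(495, Pow(Mul(13, Add(-21, Pow(2, 2), Mul(13, 2))), -1)) = Mul(495, Pow(Mul(13, Add(-21, 4, 26)), -1)) = Mul(495, Pow(Mul(13, 9), -1)) = Mul(495, Pow(117, -1)) = Mul(495, Rational(1, 117)) = Rational(55, 13)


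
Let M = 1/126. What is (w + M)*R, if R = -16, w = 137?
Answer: -138104/63 ≈ -2192.1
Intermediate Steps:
M = 1/126 ≈ 0.0079365
(w + M)*R = (137 + 1/126)*(-16) = (17263/126)*(-16) = -138104/63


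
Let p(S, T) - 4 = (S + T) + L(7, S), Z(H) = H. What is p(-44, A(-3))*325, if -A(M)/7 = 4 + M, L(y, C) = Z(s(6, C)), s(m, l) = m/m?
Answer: -14950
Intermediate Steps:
s(m, l) = 1
L(y, C) = 1
A(M) = -28 - 7*M (A(M) = -7*(4 + M) = -28 - 7*M)
p(S, T) = 5 + S + T (p(S, T) = 4 + ((S + T) + 1) = 4 + (1 + S + T) = 5 + S + T)
p(-44, A(-3))*325 = (5 - 44 + (-28 - 7*(-3)))*325 = (5 - 44 + (-28 + 21))*325 = (5 - 44 - 7)*325 = -46*325 = -14950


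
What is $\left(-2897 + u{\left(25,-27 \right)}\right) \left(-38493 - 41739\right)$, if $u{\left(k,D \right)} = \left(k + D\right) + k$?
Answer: $230586768$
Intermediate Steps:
$u{\left(k,D \right)} = D + 2 k$ ($u{\left(k,D \right)} = \left(D + k\right) + k = D + 2 k$)
$\left(-2897 + u{\left(25,-27 \right)}\right) \left(-38493 - 41739\right) = \left(-2897 + \left(-27 + 2 \cdot 25\right)\right) \left(-38493 - 41739\right) = \left(-2897 + \left(-27 + 50\right)\right) \left(-80232\right) = \left(-2897 + 23\right) \left(-80232\right) = \left(-2874\right) \left(-80232\right) = 230586768$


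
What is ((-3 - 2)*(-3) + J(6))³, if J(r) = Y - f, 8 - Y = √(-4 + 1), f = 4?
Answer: (19 - I*√3)³ ≈ 6688.0 - 1870.6*I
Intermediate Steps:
Y = 8 - I*√3 (Y = 8 - √(-4 + 1) = 8 - √(-3) = 8 - I*√3 ≈ 8.0 - 1.732*I)
J(r) = 4 - I*√3 (J(r) = (8 - I*√3) - 1*4 = (8 - I*√3) - 4 = 4 - I*√3)
((-3 - 2)*(-3) + J(6))³ = ((-3 - 2)*(-3) + (4 - I*√3))³ = (-5*(-3) + (4 - I*√3))³ = (15 + (4 - I*√3))³ = (19 - I*√3)³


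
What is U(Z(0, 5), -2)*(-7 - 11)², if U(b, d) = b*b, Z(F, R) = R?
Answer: 8100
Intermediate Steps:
U(b, d) = b²
U(Z(0, 5), -2)*(-7 - 11)² = 5²*(-7 - 11)² = 25*(-18)² = 25*324 = 8100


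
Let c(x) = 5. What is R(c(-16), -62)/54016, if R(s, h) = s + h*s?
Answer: -305/54016 ≈ -0.0056465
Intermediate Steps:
R(c(-16), -62)/54016 = (5*(1 - 62))/54016 = (5*(-61))*(1/54016) = -305*1/54016 = -305/54016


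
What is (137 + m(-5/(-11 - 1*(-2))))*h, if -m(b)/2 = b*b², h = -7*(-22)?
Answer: 15341942/729 ≈ 21045.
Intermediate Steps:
h = 154
m(b) = -2*b³ (m(b) = -2*b*b² = -2*b³)
(137 + m(-5/(-11 - 1*(-2))))*h = (137 - 2*(-125/(-11 - 1*(-2))³))*154 = (137 - 2*(-125/(-11 + 2)³))*154 = (137 - 2*(-5/(-9))³)*154 = (137 - 2*(-5*(-⅑))³)*154 = (137 - 2*(5/9)³)*154 = (137 - 2*125/729)*154 = (137 - 250/729)*154 = (99623/729)*154 = 15341942/729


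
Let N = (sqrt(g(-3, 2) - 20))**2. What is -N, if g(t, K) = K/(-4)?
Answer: 41/2 ≈ 20.500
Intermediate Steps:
g(t, K) = -K/4 (g(t, K) = K*(-1/4) = -K/4)
N = -41/2 (N = (sqrt(-1/4*2 - 20))**2 = (sqrt(-1/2 - 20))**2 = (sqrt(-41/2))**2 = (I*sqrt(82)/2)**2 = -41/2 ≈ -20.500)
-N = -1*(-41/2) = 41/2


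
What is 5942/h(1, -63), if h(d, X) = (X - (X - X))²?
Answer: 5942/3969 ≈ 1.4971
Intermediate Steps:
h(d, X) = X² (h(d, X) = (X - 1*0)² = (X + 0)² = X²)
5942/h(1, -63) = 5942/((-63)²) = 5942/3969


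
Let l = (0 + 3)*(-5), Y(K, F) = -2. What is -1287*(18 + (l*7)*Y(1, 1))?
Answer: -293436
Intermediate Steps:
l = -15 (l = 3*(-5) = -15)
-1287*(18 + (l*7)*Y(1, 1)) = -1287*(18 - 15*7*(-2)) = -1287*(18 - 105*(-2)) = -1287*(18 + 210) = -1287*228 = -293436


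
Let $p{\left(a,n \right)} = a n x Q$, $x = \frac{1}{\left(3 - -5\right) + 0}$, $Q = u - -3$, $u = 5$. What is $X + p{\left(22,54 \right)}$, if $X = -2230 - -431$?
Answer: $-611$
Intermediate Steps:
$Q = 8$ ($Q = 5 - -3 = 5 + 3 = 8$)
$x = \frac{1}{8}$ ($x = \frac{1}{\left(3 + 5\right) + 0} = \frac{1}{8 + 0} = \frac{1}{8} \approx 0.125$)
$X = -1799$ ($X = -2230 + 431 = -1799$)
$p{\left(a,n \right)} = a n$ ($p{\left(a,n \right)} = a n \frac{1}{8} \cdot 8 = \frac{a n}{8} \cdot 8 = a n$)
$X + p{\left(22,54 \right)} = -1799 + 22 \cdot 54 = -1799 + 1188 = -611$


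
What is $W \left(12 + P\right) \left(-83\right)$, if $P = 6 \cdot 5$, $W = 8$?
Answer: $-27888$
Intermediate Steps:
$P = 30$
$W \left(12 + P\right) \left(-83\right) = 8 \left(12 + 30\right) \left(-83\right) = 8 \cdot 42 \left(-83\right) = 336 \left(-83\right) = -27888$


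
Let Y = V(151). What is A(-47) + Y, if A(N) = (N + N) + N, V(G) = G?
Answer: 10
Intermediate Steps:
Y = 151
A(N) = 3*N (A(N) = 2*N + N = 3*N)
A(-47) + Y = 3*(-47) + 151 = -141 + 151 = 10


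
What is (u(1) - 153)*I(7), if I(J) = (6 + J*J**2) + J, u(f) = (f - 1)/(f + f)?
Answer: -54468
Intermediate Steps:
u(f) = (-1 + f)/(2*f) (u(f) = (-1 + f)/((2*f)) = (-1 + f)*(1/(2*f)) = (-1 + f)/(2*f))
I(J) = 6 + J + J**3 (I(J) = (6 + J**3) + J = 6 + J + J**3)
(u(1) - 153)*I(7) = ((1/2)*(-1 + 1)/1 - 153)*(6 + 7 + 7**3) = ((1/2)*1*0 - 153)*(6 + 7 + 343) = (0 - 153)*356 = -153*356 = -54468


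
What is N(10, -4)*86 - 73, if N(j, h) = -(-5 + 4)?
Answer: 13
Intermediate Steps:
N(j, h) = 1 (N(j, h) = -1*(-1) = 1)
N(10, -4)*86 - 73 = 1*86 - 73 = 86 - 73 = 13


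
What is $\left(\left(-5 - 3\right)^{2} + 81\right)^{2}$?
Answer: $21025$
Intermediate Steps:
$\left(\left(-5 - 3\right)^{2} + 81\right)^{2} = \left(\left(-8\right)^{2} + 81\right)^{2} = \left(64 + 81\right)^{2} = 145^{2} = 21025$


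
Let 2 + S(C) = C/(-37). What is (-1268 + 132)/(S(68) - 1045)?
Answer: 42032/38807 ≈ 1.0831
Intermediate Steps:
S(C) = -2 - C/37 (S(C) = -2 + C/(-37) = -2 + C*(-1/37) = -2 - C/37)
(-1268 + 132)/(S(68) - 1045) = (-1268 + 132)/((-2 - 1/37*68) - 1045) = -1136/((-2 - 68/37) - 1045) = -1136/(-142/37 - 1045) = -1136/(-38807/37) = -1136*(-37/38807) = 42032/38807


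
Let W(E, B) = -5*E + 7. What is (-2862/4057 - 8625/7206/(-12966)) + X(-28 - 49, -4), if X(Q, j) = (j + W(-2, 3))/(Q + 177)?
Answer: -908719777111/1579406936550 ≈ -0.57536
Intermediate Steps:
W(E, B) = 7 - 5*E
X(Q, j) = (17 + j)/(177 + Q) (X(Q, j) = (j + (7 - 5*(-2)))/(Q + 177) = (j + (7 + 10))/(177 + Q) = (j + 17)/(177 + Q) = (17 + j)/(177 + Q))
(-2862/4057 - 8625/7206/(-12966)) + X(-28 - 49, -4) = (-2862/4057 - 8625/7206/(-12966)) + (17 - 4)/(177 + (-28 - 49)) = (-2862*1/4057 - 8625*1/7206*(-1/12966)) + 13/(177 - 77) = (-2862/4057 - 2875/2402*(-1/12966)) + 13/100 = (-2862/4057 + 2875/31144332) + (1/100)*13 = -89123414309/126352554924 + 13/100 = -908719777111/1579406936550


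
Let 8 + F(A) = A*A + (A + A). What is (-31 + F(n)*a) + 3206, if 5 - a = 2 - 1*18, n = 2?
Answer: 3175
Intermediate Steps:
a = 21 (a = 5 - (2 - 1*18) = 5 - (2 - 18) = 5 - 1*(-16) = 5 + 16 = 21)
F(A) = -8 + A² + 2*A (F(A) = -8 + (A*A + (A + A)) = -8 + (A² + 2*A) = -8 + A² + 2*A)
(-31 + F(n)*a) + 3206 = (-31 + (-8 + 2² + 2*2)*21) + 3206 = (-31 + (-8 + 4 + 4)*21) + 3206 = (-31 + 0*21) + 3206 = (-31 + 0) + 3206 = -31 + 3206 = 3175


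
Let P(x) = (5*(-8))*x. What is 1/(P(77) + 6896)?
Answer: 1/3816 ≈ 0.00026205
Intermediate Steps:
P(x) = -40*x
1/(P(77) + 6896) = 1/(-40*77 + 6896) = 1/(-3080 + 6896) = 1/3816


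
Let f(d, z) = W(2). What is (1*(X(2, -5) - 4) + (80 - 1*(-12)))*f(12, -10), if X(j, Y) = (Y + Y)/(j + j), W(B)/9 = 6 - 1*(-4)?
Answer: 7695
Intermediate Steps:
W(B) = 90 (W(B) = 9*(6 - 1*(-4)) = 9*(6 + 4) = 9*10 = 90)
f(d, z) = 90
X(j, Y) = Y/j (X(j, Y) = (2*Y)/((2*j)) = (2*Y)*(1/(2*j)) = Y/j)
(1*(X(2, -5) - 4) + (80 - 1*(-12)))*f(12, -10) = (1*(-5/2 - 4) + (80 - 1*(-12)))*90 = (1*(-5*½ - 4) + (80 + 12))*90 = (1*(-5/2 - 4) + 92)*90 = (1*(-13/2) + 92)*90 = (-13/2 + 92)*90 = (171/2)*90 = 7695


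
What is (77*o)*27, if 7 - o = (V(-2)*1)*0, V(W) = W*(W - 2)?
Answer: 14553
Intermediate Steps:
V(W) = W*(-2 + W)
o = 7 (o = 7 - -2*(-2 - 2)*1*0 = 7 - -2*(-4)*1*0 = 7 - 8*1*0 = 7 - 8*0 = 7 - 1*0 = 7 + 0 = 7)
(77*o)*27 = (77*7)*27 = 539*27 = 14553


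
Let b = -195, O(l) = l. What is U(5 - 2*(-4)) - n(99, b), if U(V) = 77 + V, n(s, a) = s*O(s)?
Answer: -9711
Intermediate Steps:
n(s, a) = s**2 (n(s, a) = s*s = s**2)
U(5 - 2*(-4)) - n(99, b) = (77 + (5 - 2*(-4))) - 1*99**2 = (77 + (5 + 8)) - 1*9801 = (77 + 13) - 9801 = 90 - 9801 = -9711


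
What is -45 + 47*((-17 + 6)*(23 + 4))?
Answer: -14004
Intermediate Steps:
-45 + 47*((-17 + 6)*(23 + 4)) = -45 + 47*(-11*27) = -45 + 47*(-297) = -45 - 13959 = -14004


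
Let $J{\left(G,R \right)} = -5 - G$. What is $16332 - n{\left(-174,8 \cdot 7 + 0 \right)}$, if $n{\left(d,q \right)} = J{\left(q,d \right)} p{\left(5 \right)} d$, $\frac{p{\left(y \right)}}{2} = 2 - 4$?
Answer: $58788$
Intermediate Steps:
$p{\left(y \right)} = -4$ ($p{\left(y \right)} = 2 \left(2 - 4\right) = 2 \left(-2\right) = -4$)
$n{\left(d,q \right)} = d \left(20 + 4 q\right)$ ($n{\left(d,q \right)} = \left(-5 - q\right) \left(-4\right) d = \left(20 + 4 q\right) d = d \left(20 + 4 q\right)$)
$16332 - n{\left(-174,8 \cdot 7 + 0 \right)} = 16332 - 4 \left(-174\right) \left(5 + \left(8 \cdot 7 + 0\right)\right) = 16332 - 4 \left(-174\right) \left(5 + \left(56 + 0\right)\right) = 16332 - 4 \left(-174\right) \left(5 + 56\right) = 16332 - 4 \left(-174\right) 61 = 16332 - -42456 = 16332 + 42456 = 58788$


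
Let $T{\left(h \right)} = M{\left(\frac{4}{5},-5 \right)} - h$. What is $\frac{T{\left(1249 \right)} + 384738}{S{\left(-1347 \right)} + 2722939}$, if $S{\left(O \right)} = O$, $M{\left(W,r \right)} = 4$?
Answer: $\frac{383493}{2721592} \approx 0.14091$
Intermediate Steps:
$T{\left(h \right)} = 4 - h$
$\frac{T{\left(1249 \right)} + 384738}{S{\left(-1347 \right)} + 2722939} = \frac{\left(4 - 1249\right) + 384738}{-1347 + 2722939} = \frac{\left(4 - 1249\right) + 384738}{2721592} = \left(-1245 + 384738\right) \frac{1}{2721592} = 383493 \cdot \frac{1}{2721592} = \frac{383493}{2721592}$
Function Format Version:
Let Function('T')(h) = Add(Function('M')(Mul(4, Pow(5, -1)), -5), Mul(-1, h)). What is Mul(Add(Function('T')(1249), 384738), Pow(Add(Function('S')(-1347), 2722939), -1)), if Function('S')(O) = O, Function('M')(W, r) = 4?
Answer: Rational(383493, 2721592) ≈ 0.14091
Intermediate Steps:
Function('T')(h) = Add(4, Mul(-1, h))
Mul(Add(Function('T')(1249), 384738), Pow(Add(Function('S')(-1347), 2722939), -1)) = Mul(Add(Add(4, Mul(-1, 1249)), 384738), Pow(Add(-1347, 2722939), -1)) = Mul(Add(Add(4, -1249), 384738), Pow(2721592, -1)) = Mul(Add(-1245, 384738), Rational(1, 2721592)) = Mul(383493, Rational(1, 2721592)) = Rational(383493, 2721592)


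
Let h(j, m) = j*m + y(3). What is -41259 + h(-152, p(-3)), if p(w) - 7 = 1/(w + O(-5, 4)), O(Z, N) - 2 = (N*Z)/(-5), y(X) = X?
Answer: -127112/3 ≈ -42371.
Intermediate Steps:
O(Z, N) = 2 - N*Z/5 (O(Z, N) = 2 + (N*Z)/(-5) = 2 + (N*Z)*(-1/5) = 2 - N*Z/5)
p(w) = 7 + 1/(6 + w) (p(w) = 7 + 1/(w + (2 - 1/5*4*(-5))) = 7 + 1/(w + (2 + 4)) = 7 + 1/(w + 6) = 7 + 1/(6 + w))
h(j, m) = 3 + j*m (h(j, m) = j*m + 3 = 3 + j*m)
-41259 + h(-152, p(-3)) = -41259 + (3 - 152*(43 + 7*(-3))/(6 - 3)) = -41259 + (3 - 152*(43 - 21)/3) = -41259 + (3 - 152*22/3) = -41259 + (3 - 3344/3) = -41259 - 3335/3 = -127112/3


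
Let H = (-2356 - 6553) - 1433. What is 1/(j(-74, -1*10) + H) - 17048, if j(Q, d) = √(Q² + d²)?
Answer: -911653636483/53475694 - √1394/53475694 ≈ -17048.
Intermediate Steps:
H = -10342 (H = -8909 - 1433 = -10342)
1/(j(-74, -1*10) + H) - 17048 = 1/(√((-74)² + (-1*10)²) - 10342) - 17048 = 1/(√(5476 + (-10)²) - 10342) - 17048 = 1/(√(5476 + 100) - 10342) - 17048 = 1/(√5576 - 10342) - 17048 = 1/(2*√1394 - 10342) - 17048 = 1/(-10342 + 2*√1394) - 17048 = -17048 + 1/(-10342 + 2*√1394)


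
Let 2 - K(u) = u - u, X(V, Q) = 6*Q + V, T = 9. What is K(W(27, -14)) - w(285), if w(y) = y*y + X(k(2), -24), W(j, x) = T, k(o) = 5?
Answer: -81084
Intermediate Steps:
X(V, Q) = V + 6*Q
W(j, x) = 9
w(y) = -139 + y² (w(y) = y*y + (5 + 6*(-24)) = y² + (5 - 144) = y² - 139 = -139 + y²)
K(u) = 2 (K(u) = 2 - (u - u) = 2 - 1*0 = 2 + 0 = 2)
K(W(27, -14)) - w(285) = 2 - (-139 + 285²) = 2 - (-139 + 81225) = 2 - 1*81086 = 2 - 81086 = -81084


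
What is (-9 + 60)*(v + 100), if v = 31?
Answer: 6681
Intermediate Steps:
(-9 + 60)*(v + 100) = (-9 + 60)*(31 + 100) = 51*131 = 6681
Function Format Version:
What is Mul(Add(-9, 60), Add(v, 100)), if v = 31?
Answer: 6681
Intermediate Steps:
Mul(Add(-9, 60), Add(v, 100)) = Mul(Add(-9, 60), Add(31, 100)) = Mul(51, 131) = 6681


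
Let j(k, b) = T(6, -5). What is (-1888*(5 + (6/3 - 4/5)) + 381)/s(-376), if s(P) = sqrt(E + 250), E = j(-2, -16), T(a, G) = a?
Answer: -56623/80 ≈ -707.79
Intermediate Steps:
j(k, b) = 6
E = 6
s(P) = 16 (s(P) = sqrt(6 + 250) = sqrt(256) = 16)
(-1888*(5 + (6/3 - 4/5)) + 381)/s(-376) = (-1888*(5 + (6/3 - 4/5)) + 381)/16 = (-1888*(5 + (6*(1/3) - 4*1/5)) + 381)*(1/16) = (-1888*(5 + (2 - 4/5)) + 381)*(1/16) = (-1888*(5 + 6/5) + 381)*(1/16) = (-1888*31/5 + 381)*(1/16) = (-472*124/5 + 381)*(1/16) = (-58528/5 + 381)*(1/16) = -56623/5*1/16 = -56623/80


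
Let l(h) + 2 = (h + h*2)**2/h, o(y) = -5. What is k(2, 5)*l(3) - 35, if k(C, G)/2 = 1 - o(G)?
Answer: 265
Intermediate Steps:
l(h) = -2 + 9*h (l(h) = -2 + (h + h*2)**2/h = -2 + (h + 2*h)**2/h = -2 + (3*h)**2/h = -2 + (9*h**2)/h = -2 + 9*h)
k(C, G) = 12 (k(C, G) = 2*(1 - 1*(-5)) = 2*(1 + 5) = 2*6 = 12)
k(2, 5)*l(3) - 35 = 12*(-2 + 9*3) - 35 = 12*(-2 + 27) - 35 = 12*25 - 35 = 300 - 35 = 265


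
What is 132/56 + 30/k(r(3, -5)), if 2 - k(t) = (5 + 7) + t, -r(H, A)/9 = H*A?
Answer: 873/406 ≈ 2.1502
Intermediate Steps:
r(H, A) = -9*A*H (r(H, A) = -9*H*A = -9*A*H)
k(t) = -10 - t (k(t) = 2 - ((5 + 7) + t) = 2 - (12 + t) = 2 + (-12 - t) = -10 - t)
132/56 + 30/k(r(3, -5)) = 132/56 + 30/(-10 - (-9)*(-5)*3) = 132*(1/56) + 30/(-10 - 1*135) = 33/14 + 30/(-10 - 135) = 33/14 + 30/(-145) = 33/14 + 30*(-1/145) = 33/14 - 6/29 = 873/406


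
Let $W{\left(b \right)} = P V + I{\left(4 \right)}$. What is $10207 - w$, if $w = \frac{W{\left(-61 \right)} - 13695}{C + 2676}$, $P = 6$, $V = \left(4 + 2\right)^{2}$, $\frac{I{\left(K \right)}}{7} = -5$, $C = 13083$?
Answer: $\frac{160865627}{15759} \approx 10208.0$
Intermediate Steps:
$I{\left(K \right)} = -35$ ($I{\left(K \right)} = 7 \left(-5\right) = -35$)
$V = 36$ ($V = 6^{2} = 36$)
$W{\left(b \right)} = 181$ ($W{\left(b \right)} = 6 \cdot 36 - 35 = 216 - 35 = 181$)
$w = - \frac{13514}{15759}$ ($w = \frac{181 - 13695}{13083 + 2676} = - \frac{13514}{15759} \approx -0.85754$)
$10207 - w = 10207 - - \frac{13514}{15759} = 10207 + \frac{13514}{15759} = \frac{160865627}{15759}$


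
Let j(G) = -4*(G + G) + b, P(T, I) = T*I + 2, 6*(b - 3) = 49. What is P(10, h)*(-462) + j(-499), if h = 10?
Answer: -258725/6 ≈ -43121.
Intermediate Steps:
b = 67/6 (b = 3 + (⅙)*49 = 3 + 49/6 = 67/6 ≈ 11.167)
P(T, I) = 2 + I*T (P(T, I) = I*T + 2 = 2 + I*T)
j(G) = 67/6 - 8*G (j(G) = -4*(G + G) + 67/6 = -8*G + 67/6 = 67/6 - 8*G)
P(10, h)*(-462) + j(-499) = (2 + 10*10)*(-462) + (67/6 - 8*(-499)) = (2 + 100)*(-462) + (67/6 + 3992) = 102*(-462) + 24019/6 = -47124 + 24019/6 = -258725/6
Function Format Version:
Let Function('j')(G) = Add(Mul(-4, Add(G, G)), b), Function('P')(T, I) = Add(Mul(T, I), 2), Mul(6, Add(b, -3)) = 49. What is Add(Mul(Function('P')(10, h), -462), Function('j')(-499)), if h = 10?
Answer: Rational(-258725, 6) ≈ -43121.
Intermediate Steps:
b = Rational(67, 6) (b = Add(3, Mul(Rational(1, 6), 49)) = Add(3, Rational(49, 6)) = Rational(67, 6) ≈ 11.167)
Function('P')(T, I) = Add(2, Mul(I, T)) (Function('P')(T, I) = Add(Mul(I, T), 2) = Add(2, Mul(I, T)))
Function('j')(G) = Add(Rational(67, 6), Mul(-8, G)) (Function('j')(G) = Add(Mul(-4, Add(G, G)), Rational(67, 6)) = Add(Mul(-4, Mul(2, G)), Rational(67, 6)) = Add(Mul(-8, G), Rational(67, 6)) = Add(Rational(67, 6), Mul(-8, G)))
Add(Mul(Function('P')(10, h), -462), Function('j')(-499)) = Add(Mul(Add(2, Mul(10, 10)), -462), Add(Rational(67, 6), Mul(-8, -499))) = Add(Mul(Add(2, 100), -462), Add(Rational(67, 6), 3992)) = Add(Mul(102, -462), Rational(24019, 6)) = Add(-47124, Rational(24019, 6)) = Rational(-258725, 6)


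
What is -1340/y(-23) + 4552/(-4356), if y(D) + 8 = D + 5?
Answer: 714836/14157 ≈ 50.493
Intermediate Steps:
y(D) = -3 + D (y(D) = -8 + (D + 5) = -8 + (5 + D) = -3 + D)
-1340/y(-23) + 4552/(-4356) = -1340/(-3 - 23) + 4552/(-4356) = -1340/(-26) + 4552*(-1/4356) = -1340*(-1/26) - 1138/1089 = 670/13 - 1138/1089 = 714836/14157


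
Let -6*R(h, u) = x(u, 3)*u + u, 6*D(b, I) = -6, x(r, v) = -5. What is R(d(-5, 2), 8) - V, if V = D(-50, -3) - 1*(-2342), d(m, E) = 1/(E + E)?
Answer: -7007/3 ≈ -2335.7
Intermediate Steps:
d(m, E) = 1/(2*E)
D(b, I) = -1 (D(b, I) = (⅙)*(-6) = -1)
R(h, u) = 2*u/3 (R(h, u) = -(-5*u + u)/6 = -(-2)*u/3 = 2*u/3)
V = 2341 (V = -1 - 1*(-2342) = -1 + 2342 = 2341)
R(d(-5, 2), 8) - V = (⅔)*8 - 1*2341 = 16/3 - 2341 = -7007/3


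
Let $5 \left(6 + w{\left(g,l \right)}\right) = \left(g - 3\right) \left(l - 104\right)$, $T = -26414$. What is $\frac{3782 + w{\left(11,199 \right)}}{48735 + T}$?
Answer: $\frac{3928}{22321} \approx 0.17598$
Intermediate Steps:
$w{\left(g,l \right)} = -6 + \frac{\left(-104 + l\right) \left(-3 + g\right)}{5}$ ($w{\left(g,l \right)} = -6 + \frac{\left(g - 3\right) \left(l - 104\right)}{5} = -6 + \frac{\left(-3 + g\right) \left(-104 + l\right)}{5} = -6 + \frac{\left(-104 + l\right) \left(-3 + g\right)}{5}$)
$\frac{3782 + w{\left(11,199 \right)}}{48735 + T} = \frac{3782 + \left(\frac{282}{5} - \frac{1144}{5} - \frac{597}{5} + \frac{1}{5} \cdot 11 \cdot 199\right)}{48735 - 26414} = \frac{3782 + \left(\frac{282}{5} - \frac{1144}{5} - \frac{597}{5} + \frac{2189}{5}\right)}{22321} = \left(3782 + 146\right) \frac{1}{22321} = 3928 \cdot \frac{1}{22321} = \frac{3928}{22321}$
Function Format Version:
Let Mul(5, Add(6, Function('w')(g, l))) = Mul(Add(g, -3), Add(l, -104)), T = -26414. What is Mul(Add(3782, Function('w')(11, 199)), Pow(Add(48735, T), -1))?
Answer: Rational(3928, 22321) ≈ 0.17598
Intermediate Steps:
Function('w')(g, l) = Add(-6, Mul(Rational(1, 5), Add(-104, l), Add(-3, g))) (Function('w')(g, l) = Add(-6, Mul(Rational(1, 5), Mul(Add(g, -3), Add(l, -104)))) = Add(-6, Mul(Rational(1, 5), Mul(Add(-3, g), Add(-104, l)))) = Add(-6, Mul(Rational(1, 5), Mul(Add(-104, l), Add(-3, g)))) = Add(-6, Mul(Rational(1, 5), Add(-104, l), Add(-3, g))))
Mul(Add(3782, Function('w')(11, 199)), Pow(Add(48735, T), -1)) = Mul(Add(3782, Add(Rational(282, 5), Mul(Rational(-104, 5), 11), Mul(Rational(-3, 5), 199), Mul(Rational(1, 5), 11, 199))), Pow(Add(48735, -26414), -1)) = Mul(Add(3782, Add(Rational(282, 5), Rational(-1144, 5), Rational(-597, 5), Rational(2189, 5))), Pow(22321, -1)) = Mul(Add(3782, 146), Rational(1, 22321)) = Mul(3928, Rational(1, 22321)) = Rational(3928, 22321)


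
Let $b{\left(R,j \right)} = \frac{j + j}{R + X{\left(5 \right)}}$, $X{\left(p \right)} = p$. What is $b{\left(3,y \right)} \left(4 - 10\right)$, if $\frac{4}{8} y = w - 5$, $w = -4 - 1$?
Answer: $30$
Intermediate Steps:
$w = -5$
$y = -20$ ($y = 2 \left(-5 - 5\right) = 2 \left(-10\right) = -20$)
$b{\left(R,j \right)} = \frac{2 j}{5 + R}$ ($b{\left(R,j \right)} = \frac{j + j}{R + 5} = \frac{2 j}{5 + R}$)
$b{\left(3,y \right)} \left(4 - 10\right) = 2 \left(-20\right) \frac{1}{5 + 3} \left(4 - 10\right) = 2 \left(-20\right) \frac{1}{8} \left(-6\right) = \left(-5\right) \left(-6\right) = 30$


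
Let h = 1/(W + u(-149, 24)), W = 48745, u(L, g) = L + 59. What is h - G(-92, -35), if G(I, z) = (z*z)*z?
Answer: 2086083126/48655 ≈ 42875.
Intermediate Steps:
u(L, g) = 59 + L
G(I, z) = z³ (G(I, z) = z²*z = z³)
h = 1/48655 (h = 1/(48745 + (59 - 149)) = 1/(48745 - 90) = 1/48655 ≈ 2.0553e-5)
h - G(-92, -35) = 1/48655 - 1*(-35)³ = 1/48655 - 1*(-42875) = 1/48655 + 42875 = 2086083126/48655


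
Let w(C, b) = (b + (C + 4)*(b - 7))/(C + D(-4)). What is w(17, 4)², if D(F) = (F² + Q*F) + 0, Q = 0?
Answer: 3481/1089 ≈ 3.1965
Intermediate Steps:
D(F) = F² (D(F) = (F² + 0*F) + 0 = (F² + 0) + 0 = F² + 0 = F²)
w(C, b) = (b + (-7 + b)*(4 + C))/(16 + C) (w(C, b) = (b + (C + 4)*(b - 7))/(C + (-4)²) = (b + (4 + C)*(-7 + b))/(C + 16) = (b + (-7 + b)*(4 + C))/(16 + C))
w(17, 4)² = ((-28 - 7*17 + 5*4 + 17*4)/(16 + 17))² = ((-28 - 119 + 20 + 68)/33)² = ((1/33)*(-59))² = (-59/33)² = 3481/1089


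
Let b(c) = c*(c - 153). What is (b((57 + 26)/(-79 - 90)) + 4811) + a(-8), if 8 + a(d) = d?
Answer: 139103015/28561 ≈ 4870.4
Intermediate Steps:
a(d) = -8 + d
b(c) = c*(-153 + c)
(b((57 + 26)/(-79 - 90)) + 4811) + a(-8) = (((57 + 26)/(-79 - 90))*(-153 + (57 + 26)/(-79 - 90)) + 4811) + (-8 - 8) = ((83/(-169))*(-153 + 83/(-169)) + 4811) - 16 = ((83*(-1/169))*(-153 + 83*(-1/169)) + 4811) - 16 = (-83*(-153 - 83/169)/169 + 4811) - 16 = (-83/169*(-25940/169) + 4811) - 16 = (2153020/28561 + 4811) - 16 = 139559991/28561 - 16 = 139103015/28561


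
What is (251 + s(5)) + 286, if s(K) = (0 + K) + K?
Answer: 547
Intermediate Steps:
s(K) = 2*K (s(K) = K + K = 2*K)
(251 + s(5)) + 286 = (251 + 2*5) + 286 = (251 + 10) + 286 = 261 + 286 = 547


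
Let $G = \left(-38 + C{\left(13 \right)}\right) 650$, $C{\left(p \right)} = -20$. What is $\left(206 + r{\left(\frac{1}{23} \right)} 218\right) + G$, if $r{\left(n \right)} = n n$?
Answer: $- \frac{19834108}{529} \approx -37494.0$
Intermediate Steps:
$r{\left(n \right)} = n^{2}$
$G = -37700$ ($G = \left(-38 - 20\right) 650 = \left(-58\right) 650 = -37700$)
$\left(206 + r{\left(\frac{1}{23} \right)} 218\right) + G = \left(206 + \left(\frac{1}{23}\right)^{2} \cdot 218\right) - 37700 = \left(206 + \frac{1}{529} \cdot 218\right) - 37700 = \left(206 + \frac{218}{529}\right) - 37700 = \frac{109192}{529} - 37700 = - \frac{19834108}{529}$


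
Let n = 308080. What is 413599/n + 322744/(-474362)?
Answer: 48382338659/73070722480 ≈ 0.66213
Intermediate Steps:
413599/n + 322744/(-474362) = 413599/308080 + 322744/(-474362) = 413599*(1/308080) + 322744*(-1/474362) = 413599/308080 - 161372/237181 = 48382338659/73070722480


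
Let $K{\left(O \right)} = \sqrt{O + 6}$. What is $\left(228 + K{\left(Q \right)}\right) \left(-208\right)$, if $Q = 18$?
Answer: $-47424 - 416 \sqrt{6} \approx -48443.0$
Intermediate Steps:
$K{\left(O \right)} = \sqrt{6 + O}$
$\left(228 + K{\left(Q \right)}\right) \left(-208\right) = \left(228 + \sqrt{6 + 18}\right) \left(-208\right) = \left(228 + \sqrt{24}\right) \left(-208\right) = \left(228 + 2 \sqrt{6}\right) \left(-208\right) = -47424 - 416 \sqrt{6}$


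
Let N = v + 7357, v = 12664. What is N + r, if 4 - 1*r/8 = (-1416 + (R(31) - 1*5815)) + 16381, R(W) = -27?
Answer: -52931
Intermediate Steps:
r = -72952 (r = 32 - 8*((-1416 + (-27 - 1*5815)) + 16381) = 32 - 8*((-1416 + (-27 - 5815)) + 16381) = 32 - 8*((-1416 - 5842) + 16381) = 32 - 8*(-7258 + 16381) = 32 - 8*9123 = 32 - 72984 = -72952)
N = 20021 (N = 12664 + 7357 = 20021)
N + r = 20021 - 72952 = -52931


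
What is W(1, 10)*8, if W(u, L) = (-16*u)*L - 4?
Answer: -1312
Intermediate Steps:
W(u, L) = -4 - 16*L*u (W(u, L) = -16*L*u - 4 = -4 - 16*L*u)
W(1, 10)*8 = (-4 - 16*10*1)*8 = (-4 - 160)*8 = -164*8 = -1312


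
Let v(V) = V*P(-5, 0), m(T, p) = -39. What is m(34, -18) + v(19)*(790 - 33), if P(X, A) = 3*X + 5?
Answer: -143869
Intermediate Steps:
P(X, A) = 5 + 3*X
v(V) = -10*V (v(V) = V*(5 + 3*(-5)) = V*(5 - 15) = V*(-10) = -10*V)
m(34, -18) + v(19)*(790 - 33) = -39 + (-10*19)*(790 - 33) = -39 - 190*757 = -39 - 143830 = -143869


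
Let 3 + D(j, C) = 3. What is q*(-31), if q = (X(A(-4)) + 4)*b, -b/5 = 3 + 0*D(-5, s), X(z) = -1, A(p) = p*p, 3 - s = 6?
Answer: 1395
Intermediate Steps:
s = -3 (s = 3 - 1*6 = 3 - 6 = -3)
D(j, C) = 0 (D(j, C) = -3 + 3 = 0)
A(p) = p**2
b = -15 (b = -5*(3 + 0*0) = -5*(3 + 0) = -5*3 = -15)
q = -45 (q = (-1 + 4)*(-15) = 3*(-15) = -45)
q*(-31) = -45*(-31) = 1395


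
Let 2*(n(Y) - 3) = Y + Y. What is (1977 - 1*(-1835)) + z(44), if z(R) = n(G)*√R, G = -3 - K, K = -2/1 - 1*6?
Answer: 3812 + 16*√11 ≈ 3865.1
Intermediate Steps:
K = -8 (K = -2*1 - 6 = -2 - 6 = -8)
G = 5 (G = -3 - 1*(-8) = -3 + 8 = 5)
n(Y) = 3 + Y (n(Y) = 3 + (Y + Y)/2 = 3 + (2*Y)/2 = 3 + Y)
z(R) = 8*√R (z(R) = (3 + 5)*√R = 8*√R)
(1977 - 1*(-1835)) + z(44) = (1977 - 1*(-1835)) + 8*√44 = (1977 + 1835) + 8*(2*√11) = 3812 + 16*√11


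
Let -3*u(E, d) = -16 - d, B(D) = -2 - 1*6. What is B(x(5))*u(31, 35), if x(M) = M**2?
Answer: -136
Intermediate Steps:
B(D) = -8 (B(D) = -2 - 6 = -8)
u(E, d) = 16/3 + d/3 (u(E, d) = -(-16 - d)/3 = 16/3 + d/3)
B(x(5))*u(31, 35) = -8*(16/3 + (1/3)*35) = -8*(16/3 + 35/3) = -8*17 = -136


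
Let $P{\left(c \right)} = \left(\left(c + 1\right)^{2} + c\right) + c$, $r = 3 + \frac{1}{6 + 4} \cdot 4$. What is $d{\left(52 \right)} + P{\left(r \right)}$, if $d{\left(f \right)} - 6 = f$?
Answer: $\frac{2104}{25} \approx 84.16$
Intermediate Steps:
$d{\left(f \right)} = 6 + f$
$r = \frac{17}{5}$ ($r = 3 + \frac{1}{10} \cdot 4 = 3 + \frac{2}{5} = \frac{17}{5} \approx 3.4$)
$P{\left(c \right)} = \left(1 + c\right)^{2} + 2 c$ ($P{\left(c \right)} = \left(\left(1 + c\right)^{2} + c\right) + c = \left(c + \left(1 + c\right)^{2}\right) + c = \left(1 + c\right)^{2} + 2 c$)
$d{\left(52 \right)} + P{\left(r \right)} = \left(6 + 52\right) + \left(\left(1 + \frac{17}{5}\right)^{2} + 2 \cdot \frac{17}{5}\right) = 58 + \left(\left(\frac{22}{5}\right)^{2} + \frac{34}{5}\right) = 58 + \left(\frac{484}{25} + \frac{34}{5}\right) = 58 + \frac{654}{25} = \frac{2104}{25}$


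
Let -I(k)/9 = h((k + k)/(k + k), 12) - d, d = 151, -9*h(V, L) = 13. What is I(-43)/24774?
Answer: 686/12387 ≈ 0.055381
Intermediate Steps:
h(V, L) = -13/9 (h(V, L) = -⅑*13 = -13/9)
I(k) = 1372 (I(k) = -9*(-13/9 - 1*151) = -9*(-13/9 - 151) = -9*(-1372/9) = 1372)
I(-43)/24774 = 1372/24774 = 1372*(1/24774) = 686/12387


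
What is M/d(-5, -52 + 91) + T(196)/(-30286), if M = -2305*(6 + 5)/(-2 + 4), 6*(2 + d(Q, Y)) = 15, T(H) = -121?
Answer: -767901409/30286 ≈ -25355.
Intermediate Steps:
d(Q, Y) = ½ (d(Q, Y) = -2 + (⅙)*15 = -2 + 5/2 = ½)
M = -25355/2 ≈ -12678.
M/d(-5, -52 + 91) + T(196)/(-30286) = -25355/(2*½) - 121/(-30286) = -25355/2*2 - 121*(-1/30286) = -25355 + 121/30286 = -767901409/30286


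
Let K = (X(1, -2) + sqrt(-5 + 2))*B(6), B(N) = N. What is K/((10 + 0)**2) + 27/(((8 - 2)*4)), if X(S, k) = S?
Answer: 237/200 + 3*I*sqrt(3)/50 ≈ 1.185 + 0.10392*I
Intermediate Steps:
K = 6 + 6*I*sqrt(3) (K = (1 + sqrt(-5 + 2))*6 = (1 + sqrt(-3))*6 = (1 + I*sqrt(3))*6 = 6 + 6*I*sqrt(3) ≈ 6.0 + 10.392*I)
K/((10 + 0)**2) + 27/(((8 - 2)*4)) = (6 + 6*I*sqrt(3))/((10 + 0)**2) + 27/(((8 - 2)*4)) = (6 + 6*I*sqrt(3))/(10**2) + 27/((6*4)) = (6 + 6*I*sqrt(3))/100 + 27/24 = (6 + 6*I*sqrt(3))*(1/100) + 27*(1/24) = (3/50 + 3*I*sqrt(3)/50) + 9/8 = 237/200 + 3*I*sqrt(3)/50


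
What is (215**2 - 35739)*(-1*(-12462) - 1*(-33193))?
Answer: 478738330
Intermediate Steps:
(215**2 - 35739)*(-1*(-12462) - 1*(-33193)) = (46225 - 35739)*(12462 + 33193) = 10486*45655 = 478738330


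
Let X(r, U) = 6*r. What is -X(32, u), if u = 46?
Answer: -192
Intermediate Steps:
-X(32, u) = -6*32 = -1*192 = -192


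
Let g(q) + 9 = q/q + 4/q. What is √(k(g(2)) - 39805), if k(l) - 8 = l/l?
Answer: 2*I*√9949 ≈ 199.49*I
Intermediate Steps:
g(q) = -8 + 4/q (g(q) = -9 + (q/q + 4/q) = -9 + (1 + 4/q) = -8 + 4/q)
k(l) = 9 (k(l) = 8 + l/l = 8 + 1 = 9)
√(k(g(2)) - 39805) = √(9 - 39805) = √(-39796) = 2*I*√9949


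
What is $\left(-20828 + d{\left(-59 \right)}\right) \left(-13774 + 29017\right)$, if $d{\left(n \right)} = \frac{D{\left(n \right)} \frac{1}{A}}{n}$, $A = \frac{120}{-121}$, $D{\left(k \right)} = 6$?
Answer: $- \frac{374625976317}{1180} \approx -3.1748 \cdot 10^{8}$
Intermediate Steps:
$A = - \frac{120}{121}$ ($A = 120 \left(- \frac{1}{121}\right) = - \frac{120}{121} \approx -0.99174$)
$d{\left(n \right)} = - \frac{121}{20 n}$ ($d{\left(n \right)} = \frac{6 \frac{1}{- \frac{120}{121}}}{n} = \frac{6 \left(- \frac{121}{120}\right)}{n} = - \frac{121}{20 n}$)
$\left(-20828 + d{\left(-59 \right)}\right) \left(-13774 + 29017\right) = \left(-20828 - \frac{121}{20 \left(-59\right)}\right) \left(-13774 + 29017\right) = \left(-20828 - - \frac{121}{1180}\right) 15243 = \left(-20828 + \frac{121}{1180}\right) 15243 = \left(- \frac{24576919}{1180}\right) 15243 = - \frac{374625976317}{1180}$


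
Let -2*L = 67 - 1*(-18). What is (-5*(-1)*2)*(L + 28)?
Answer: -145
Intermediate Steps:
L = -85/2 (L = -(67 - 1*(-18))/2 = -(67 + 18)/2 = -½*85 = -85/2 ≈ -42.500)
(-5*(-1)*2)*(L + 28) = (-5*(-1)*2)*(-85/2 + 28) = (5*2)*(-29/2) = 10*(-29/2) = -145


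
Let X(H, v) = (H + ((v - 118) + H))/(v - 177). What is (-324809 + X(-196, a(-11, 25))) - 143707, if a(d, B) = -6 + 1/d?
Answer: -943585547/2014 ≈ -4.6851e+5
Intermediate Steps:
X(H, v) = (-118 + v + 2*H)/(-177 + v) (X(H, v) = (H + ((-118 + v) + H))/(-177 + v) = (H + (-118 + H + v))/(-177 + v) = (-118 + v + 2*H)/(-177 + v))
(-324809 + X(-196, a(-11, 25))) - 143707 = (-324809 + (-118 + (-6 + 1/(-11)) + 2*(-196))/(-177 + (-6 + 1/(-11)))) - 143707 = (-324809 + (-118 + (-6 - 1/11) - 392)/(-177 + (-6 - 1/11))) - 143707 = (-324809 + (-118 - 67/11 - 392)/(-177 - 67/11)) - 143707 = (-324809 - 5677/11/(-2014/11)) - 143707 = (-324809 - 11/2014*(-5677/11)) - 143707 = (-324809 + 5677/2014) - 143707 = -654159649/2014 - 143707 = -943585547/2014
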